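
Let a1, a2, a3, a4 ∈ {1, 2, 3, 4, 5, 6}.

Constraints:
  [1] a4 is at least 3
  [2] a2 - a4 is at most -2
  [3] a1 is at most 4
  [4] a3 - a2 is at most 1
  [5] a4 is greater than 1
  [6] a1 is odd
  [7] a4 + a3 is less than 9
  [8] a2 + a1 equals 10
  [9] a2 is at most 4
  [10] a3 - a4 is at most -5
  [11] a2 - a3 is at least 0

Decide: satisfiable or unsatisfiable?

Unsatisfiable

From constraint 9: a2 ≤ 4. From constraint 3: a1 ≤ 4. Hence a2 + a1 ≤ 8. But constraint 8 requires a2 + a1 = 10, and 10 > 8. Contradiction.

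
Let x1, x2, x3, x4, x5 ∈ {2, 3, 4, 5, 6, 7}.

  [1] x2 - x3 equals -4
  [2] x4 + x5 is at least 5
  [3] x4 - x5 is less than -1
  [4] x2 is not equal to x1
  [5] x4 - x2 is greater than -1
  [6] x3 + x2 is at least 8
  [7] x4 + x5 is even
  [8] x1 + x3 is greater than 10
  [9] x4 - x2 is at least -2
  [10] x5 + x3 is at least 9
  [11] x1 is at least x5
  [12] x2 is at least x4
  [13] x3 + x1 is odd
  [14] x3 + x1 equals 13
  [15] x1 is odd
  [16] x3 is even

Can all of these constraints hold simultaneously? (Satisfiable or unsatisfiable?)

Satisfiable

The assignment x1 = 7, x2 = 2, x3 = 6, x4 = 2, x5 = 6 works:
  constraint 1 holds since x2 - x3 = -4.
  constraint 2 holds since x4 + x5 = 8.
The rest check out directly.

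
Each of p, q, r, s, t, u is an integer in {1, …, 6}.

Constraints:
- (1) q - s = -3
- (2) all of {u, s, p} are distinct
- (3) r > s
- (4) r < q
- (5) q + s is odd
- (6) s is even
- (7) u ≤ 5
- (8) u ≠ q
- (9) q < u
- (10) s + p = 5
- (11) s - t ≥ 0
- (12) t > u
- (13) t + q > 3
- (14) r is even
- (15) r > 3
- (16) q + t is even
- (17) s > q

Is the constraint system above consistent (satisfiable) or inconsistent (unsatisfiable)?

Constraints 3, 4, 9, 11, and 12 give u < t, t ≤ s, s < r, r < q, q < u. Chaining: u < t ≤ s < r < q < u, which forces u < u — impossible.

Unsatisfiable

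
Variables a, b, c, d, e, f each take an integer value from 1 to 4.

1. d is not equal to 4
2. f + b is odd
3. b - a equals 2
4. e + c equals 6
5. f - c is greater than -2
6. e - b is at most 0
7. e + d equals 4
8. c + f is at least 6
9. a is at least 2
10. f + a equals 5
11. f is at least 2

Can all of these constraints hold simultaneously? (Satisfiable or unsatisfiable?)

Satisfiable

Try a = 2, b = 4, c = 3, d = 1, e = 3, f = 3.
Check constraint 3: b - a = 2; constraint 4: e + c = 6; constraint 5: f - c = 0. The remaining constraints are straightforward to verify.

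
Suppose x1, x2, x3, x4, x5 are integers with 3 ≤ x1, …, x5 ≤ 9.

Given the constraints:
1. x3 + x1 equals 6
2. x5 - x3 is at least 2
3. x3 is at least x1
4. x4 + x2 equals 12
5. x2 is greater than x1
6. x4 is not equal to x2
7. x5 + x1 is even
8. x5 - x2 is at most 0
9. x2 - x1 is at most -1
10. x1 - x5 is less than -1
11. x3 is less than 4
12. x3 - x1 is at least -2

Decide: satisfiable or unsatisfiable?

Unsatisfiable

Constraints 2, 8, 9, and 12 give x5 − x3 ≥ 2, x3 − x1 ≥ -2, x1 − x2 ≥ 1, x2 − x5 ≥ 0.
Adding all 4 inequalities: the left sides telescope to 0, and the right sides sum to 2 + (-2) + 1 + 0 = 1. So 0 ≥ 1, which is false.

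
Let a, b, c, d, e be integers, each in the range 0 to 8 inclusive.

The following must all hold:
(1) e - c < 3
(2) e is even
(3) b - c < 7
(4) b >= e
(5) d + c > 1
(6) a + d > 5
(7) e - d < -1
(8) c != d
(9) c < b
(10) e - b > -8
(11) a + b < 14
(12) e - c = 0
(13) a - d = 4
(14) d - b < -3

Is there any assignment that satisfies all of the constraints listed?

One satisfying assignment is a = 6, b = 6, c = 0, d = 2, e = 0.
For the less obvious constraints — constraint 1: e - c = 0; constraint 3: b - c = 6 — and the others hold by inspection.

Satisfiable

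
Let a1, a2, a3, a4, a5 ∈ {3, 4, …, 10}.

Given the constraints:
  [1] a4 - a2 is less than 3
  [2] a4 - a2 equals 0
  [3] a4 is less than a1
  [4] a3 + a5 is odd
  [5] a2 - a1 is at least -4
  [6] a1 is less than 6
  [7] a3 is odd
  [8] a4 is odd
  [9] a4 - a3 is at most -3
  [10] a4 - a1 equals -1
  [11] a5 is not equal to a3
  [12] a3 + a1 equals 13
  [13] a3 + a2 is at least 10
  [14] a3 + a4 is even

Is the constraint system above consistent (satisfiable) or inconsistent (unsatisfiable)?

One satisfying assignment is a1 = 4, a2 = 3, a3 = 9, a4 = 3, a5 = 8.
For the less obvious constraints — constraint 1: a4 - a2 = 0; constraint 2: a4 - a2 = 0 — and the others hold by inspection.

Satisfiable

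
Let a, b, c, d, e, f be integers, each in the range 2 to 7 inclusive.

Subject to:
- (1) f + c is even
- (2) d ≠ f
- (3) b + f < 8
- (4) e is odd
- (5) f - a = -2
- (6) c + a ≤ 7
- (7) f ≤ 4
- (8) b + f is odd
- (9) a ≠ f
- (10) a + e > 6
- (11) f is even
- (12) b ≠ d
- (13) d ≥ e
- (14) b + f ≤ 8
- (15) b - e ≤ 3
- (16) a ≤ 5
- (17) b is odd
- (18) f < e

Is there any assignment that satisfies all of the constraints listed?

Satisfiable

Setting (a, b, c, d, e, f) = (4, 3, 2, 5, 3, 2) satisfies everything: constraint 3: b + f = 5; constraint 5: f - a = -2, and the others follow.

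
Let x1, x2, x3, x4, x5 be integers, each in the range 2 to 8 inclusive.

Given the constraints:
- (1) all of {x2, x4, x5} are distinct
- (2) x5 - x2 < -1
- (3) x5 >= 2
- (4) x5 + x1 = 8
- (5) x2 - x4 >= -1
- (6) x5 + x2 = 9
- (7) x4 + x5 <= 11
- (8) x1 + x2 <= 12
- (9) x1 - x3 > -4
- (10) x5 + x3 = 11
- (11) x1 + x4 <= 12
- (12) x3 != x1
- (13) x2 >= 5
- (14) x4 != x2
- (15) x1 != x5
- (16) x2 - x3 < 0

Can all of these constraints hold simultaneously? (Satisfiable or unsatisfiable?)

Satisfiable

Try x1 = 5, x2 = 6, x3 = 8, x4 = 5, x5 = 3.
Check constraint 2: x5 - x2 = -3; constraint 4: x5 + x1 = 8. The remaining constraints are straightforward to verify.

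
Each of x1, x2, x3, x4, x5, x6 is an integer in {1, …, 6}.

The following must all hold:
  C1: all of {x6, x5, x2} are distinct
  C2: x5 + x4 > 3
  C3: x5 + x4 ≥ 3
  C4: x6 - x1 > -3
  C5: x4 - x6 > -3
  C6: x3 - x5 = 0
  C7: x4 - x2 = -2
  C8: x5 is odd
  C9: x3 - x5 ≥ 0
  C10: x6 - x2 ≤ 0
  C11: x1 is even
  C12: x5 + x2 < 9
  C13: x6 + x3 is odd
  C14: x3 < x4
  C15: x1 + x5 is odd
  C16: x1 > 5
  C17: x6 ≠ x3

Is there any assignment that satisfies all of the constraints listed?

Setting (x1, x2, x3, x4, x5, x6) = (6, 5, 1, 3, 1, 4) satisfies everything: constraint 2: x5 + x4 = 4; constraint 3: x5 + x4 = 4, and the others follow.

Satisfiable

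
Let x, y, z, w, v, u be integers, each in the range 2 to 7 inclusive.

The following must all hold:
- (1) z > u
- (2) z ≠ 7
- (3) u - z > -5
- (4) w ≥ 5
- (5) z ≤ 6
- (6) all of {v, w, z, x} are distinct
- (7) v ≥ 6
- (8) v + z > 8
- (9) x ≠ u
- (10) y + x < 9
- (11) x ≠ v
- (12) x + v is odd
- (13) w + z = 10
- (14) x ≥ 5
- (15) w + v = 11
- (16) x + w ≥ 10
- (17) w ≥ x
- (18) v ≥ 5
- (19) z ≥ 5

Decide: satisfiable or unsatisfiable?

Unsatisfiable

Constraints 4, 14, 18, and 19 confine each of v, w, z, x to the 3 values {5, …, 7} (the domain already gives each ≤ 7).
Constraint 6 requires all 4 of them to be distinct, but only 3 values are available — impossible by the pigeonhole principle.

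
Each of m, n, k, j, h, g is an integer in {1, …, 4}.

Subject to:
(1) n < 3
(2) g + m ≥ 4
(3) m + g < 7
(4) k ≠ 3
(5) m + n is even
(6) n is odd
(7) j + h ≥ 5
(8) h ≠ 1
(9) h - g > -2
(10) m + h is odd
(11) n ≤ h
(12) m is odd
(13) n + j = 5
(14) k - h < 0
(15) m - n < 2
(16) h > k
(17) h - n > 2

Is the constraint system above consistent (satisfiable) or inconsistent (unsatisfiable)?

Satisfiable

Take m = 1, n = 1, k = 2, j = 4, h = 4, g = 3. Then constraint 2: g + m = 4; constraint 3: m + g = 4, and every other listed constraint is also met.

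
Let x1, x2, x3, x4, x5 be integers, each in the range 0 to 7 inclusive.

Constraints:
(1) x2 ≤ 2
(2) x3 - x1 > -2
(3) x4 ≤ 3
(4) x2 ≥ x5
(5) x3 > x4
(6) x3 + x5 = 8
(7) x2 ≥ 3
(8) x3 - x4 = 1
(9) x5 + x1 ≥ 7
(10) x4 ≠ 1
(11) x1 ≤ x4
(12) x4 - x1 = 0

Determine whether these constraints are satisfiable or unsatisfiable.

From constraints 1 and 4: x5 ≤ x2 ≤ 2. From constraints 3 and 11: x1 ≤ x4 ≤ 3. Hence x5 + x1 ≤ 5. But constraint 9 requires x5 + x1 ≥ 7, and 7 > 5. Contradiction.

Unsatisfiable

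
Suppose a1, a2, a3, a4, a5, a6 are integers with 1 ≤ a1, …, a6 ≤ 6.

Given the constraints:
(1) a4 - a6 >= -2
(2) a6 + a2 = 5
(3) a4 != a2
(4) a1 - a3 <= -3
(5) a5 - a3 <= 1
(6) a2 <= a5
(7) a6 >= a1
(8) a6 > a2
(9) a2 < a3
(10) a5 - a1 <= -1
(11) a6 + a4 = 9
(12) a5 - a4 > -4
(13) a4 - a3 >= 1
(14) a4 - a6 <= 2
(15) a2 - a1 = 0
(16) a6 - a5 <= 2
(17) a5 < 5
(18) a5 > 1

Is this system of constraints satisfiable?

Constraints 4, 10, 13, 14, and 16 give a3 − a1 ≥ 3, a1 − a5 ≥ 1, a5 − a6 ≥ -2, a6 − a4 ≥ -2, a4 − a3 ≥ 1.
Adding all 5 inequalities: the left sides telescope to 0, and the right sides sum to 3 + 1 + (-2) + (-2) + 1 = 1. So 0 ≥ 1, which is false.

Unsatisfiable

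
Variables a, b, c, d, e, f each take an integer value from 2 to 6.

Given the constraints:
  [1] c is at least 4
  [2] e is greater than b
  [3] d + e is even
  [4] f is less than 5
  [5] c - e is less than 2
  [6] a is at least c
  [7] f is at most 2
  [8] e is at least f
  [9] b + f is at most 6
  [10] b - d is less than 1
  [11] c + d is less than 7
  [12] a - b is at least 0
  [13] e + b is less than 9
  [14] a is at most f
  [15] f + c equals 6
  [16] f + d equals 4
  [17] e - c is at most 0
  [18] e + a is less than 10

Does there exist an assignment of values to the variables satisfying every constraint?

Unsatisfiable

From constraints 1 and 6: a ≥ c and c ≥ 4, so a ≥ 4. From constraints 7 and 14: a ≤ f and f ≤ 2, so a ≤ 2. But 2 < 4, so no value of a works.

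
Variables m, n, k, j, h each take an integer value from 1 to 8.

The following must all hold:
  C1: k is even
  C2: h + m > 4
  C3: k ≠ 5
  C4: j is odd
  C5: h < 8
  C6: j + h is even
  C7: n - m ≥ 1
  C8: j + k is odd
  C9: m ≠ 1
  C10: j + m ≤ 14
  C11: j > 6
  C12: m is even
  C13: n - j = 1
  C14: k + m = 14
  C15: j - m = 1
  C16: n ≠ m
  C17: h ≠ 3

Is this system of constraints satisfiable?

Satisfiable

Try m = 6, n = 8, k = 8, j = 7, h = 1.
Check constraint 2: h + m = 7; constraint 7: n - m = 2. The remaining constraints are straightforward to verify.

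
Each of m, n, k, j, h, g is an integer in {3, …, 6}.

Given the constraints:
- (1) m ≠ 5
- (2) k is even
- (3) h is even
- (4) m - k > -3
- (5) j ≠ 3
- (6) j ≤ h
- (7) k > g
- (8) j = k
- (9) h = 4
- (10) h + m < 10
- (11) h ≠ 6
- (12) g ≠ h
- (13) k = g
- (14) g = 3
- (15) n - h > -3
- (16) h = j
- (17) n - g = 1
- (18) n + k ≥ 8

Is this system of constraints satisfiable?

Unsatisfiable

Constraint 9 fixes h = 4 and constraint 14 fixes g = 3. Constraints 8, 13, and 16 give h = j = k = g, so h = g. But 4 ≠ 3 — contradiction.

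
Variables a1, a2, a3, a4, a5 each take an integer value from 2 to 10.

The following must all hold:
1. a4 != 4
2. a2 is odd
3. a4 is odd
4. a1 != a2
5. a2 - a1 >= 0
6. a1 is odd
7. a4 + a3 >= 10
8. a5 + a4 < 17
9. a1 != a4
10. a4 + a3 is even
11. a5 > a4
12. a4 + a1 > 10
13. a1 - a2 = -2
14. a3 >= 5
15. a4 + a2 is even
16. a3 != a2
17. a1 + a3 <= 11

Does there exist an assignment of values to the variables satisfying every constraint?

Satisfiable

One satisfying assignment is a1 = 5, a2 = 7, a3 = 5, a4 = 7, a5 = 8.
For the less obvious constraints — constraint 5: a2 - a1 = 2; constraint 7: a4 + a3 = 12; constraint 8: a5 + a4 = 15 — and the others hold by inspection.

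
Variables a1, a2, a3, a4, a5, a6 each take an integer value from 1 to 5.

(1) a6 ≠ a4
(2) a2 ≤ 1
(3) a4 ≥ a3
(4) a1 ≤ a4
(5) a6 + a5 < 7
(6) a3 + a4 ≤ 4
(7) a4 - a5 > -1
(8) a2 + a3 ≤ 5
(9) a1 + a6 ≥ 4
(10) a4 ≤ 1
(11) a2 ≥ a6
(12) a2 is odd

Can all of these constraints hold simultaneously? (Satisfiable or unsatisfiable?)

Unsatisfiable

From constraints 4 and 10: a1 ≤ a4 ≤ 1. From constraints 2 and 11: a6 ≤ a2 ≤ 1. Hence a1 + a6 ≤ 2. But constraint 9 requires a1 + a6 ≥ 4, and 4 > 2. Contradiction.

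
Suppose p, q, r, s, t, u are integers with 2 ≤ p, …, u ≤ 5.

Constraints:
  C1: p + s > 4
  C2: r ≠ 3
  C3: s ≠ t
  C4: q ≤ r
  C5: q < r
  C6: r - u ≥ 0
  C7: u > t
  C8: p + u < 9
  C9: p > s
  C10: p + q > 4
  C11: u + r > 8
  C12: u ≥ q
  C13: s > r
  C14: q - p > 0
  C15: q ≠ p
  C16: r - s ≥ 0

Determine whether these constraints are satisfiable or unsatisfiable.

Constraints 6, 9, 12, 13, and 14 give q ≤ u, u ≤ r, r < s, s < p, p < q. Chaining: q ≤ u ≤ r < s < p < q, which forces q < q — impossible.

Unsatisfiable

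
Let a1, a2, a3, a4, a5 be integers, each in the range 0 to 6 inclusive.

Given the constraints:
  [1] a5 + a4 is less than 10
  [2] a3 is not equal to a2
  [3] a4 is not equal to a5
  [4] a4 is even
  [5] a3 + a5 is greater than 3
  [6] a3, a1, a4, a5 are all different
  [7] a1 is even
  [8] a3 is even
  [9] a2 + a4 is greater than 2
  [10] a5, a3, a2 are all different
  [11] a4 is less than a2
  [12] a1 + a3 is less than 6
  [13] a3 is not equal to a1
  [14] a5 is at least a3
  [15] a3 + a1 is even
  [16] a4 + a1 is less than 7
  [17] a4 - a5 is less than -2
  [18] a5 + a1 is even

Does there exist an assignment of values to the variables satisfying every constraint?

The assignment a1 = 4, a2 = 3, a3 = 0, a4 = 2, a5 = 6 works:
  constraint 1 holds since a5 + a4 = 8.
  constraint 5 holds since a3 + a5 = 6.
  constraint 9 holds since a2 + a4 = 5.
The rest check out directly.

Satisfiable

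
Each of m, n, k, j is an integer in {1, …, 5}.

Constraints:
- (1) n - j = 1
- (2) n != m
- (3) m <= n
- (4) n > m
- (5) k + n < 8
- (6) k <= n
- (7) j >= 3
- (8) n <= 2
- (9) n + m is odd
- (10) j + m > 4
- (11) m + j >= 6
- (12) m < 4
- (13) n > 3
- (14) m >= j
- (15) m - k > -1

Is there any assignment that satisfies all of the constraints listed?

Unsatisfiable

From constraints 7 and 14: m ≥ j and j ≥ 3, so m ≥ 3. From constraints 3 and 8: m ≤ n and n ≤ 2, so m ≤ 2. But 2 < 3, so no value of m works.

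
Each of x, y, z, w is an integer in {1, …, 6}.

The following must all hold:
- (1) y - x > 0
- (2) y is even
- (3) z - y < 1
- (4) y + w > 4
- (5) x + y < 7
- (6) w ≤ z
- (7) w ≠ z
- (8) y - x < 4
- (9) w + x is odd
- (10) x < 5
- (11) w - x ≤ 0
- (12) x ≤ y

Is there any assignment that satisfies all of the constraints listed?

Setting (x, y, z, w) = (2, 4, 2, 1) satisfies everything: constraint 1: y - x = 2; constraint 3: z - y = -2, and the others follow.

Satisfiable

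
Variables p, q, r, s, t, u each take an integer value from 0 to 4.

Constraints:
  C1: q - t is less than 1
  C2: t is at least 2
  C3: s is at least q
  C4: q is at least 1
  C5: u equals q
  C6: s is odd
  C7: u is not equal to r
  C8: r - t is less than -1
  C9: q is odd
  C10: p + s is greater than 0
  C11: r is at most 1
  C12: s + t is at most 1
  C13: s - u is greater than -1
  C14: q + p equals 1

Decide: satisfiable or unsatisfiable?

From constraints 3 and 4: s ≥ q ≥ 1. From constraint 2: t ≥ 2. Hence s + t ≥ 3. But constraint 12 requires s + t ≤ 1, and 1 < 3. Contradiction.

Unsatisfiable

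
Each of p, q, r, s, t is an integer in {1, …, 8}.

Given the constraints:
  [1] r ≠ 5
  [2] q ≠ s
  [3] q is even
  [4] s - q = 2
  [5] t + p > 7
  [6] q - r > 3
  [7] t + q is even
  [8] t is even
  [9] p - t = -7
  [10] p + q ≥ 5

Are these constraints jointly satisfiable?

One satisfying assignment is p = 1, q = 6, r = 1, s = 8, t = 8.
For the less obvious constraints — constraint 4: s - q = 2; constraint 5: t + p = 9; constraint 6: q - r = 5 — and the others hold by inspection.

Satisfiable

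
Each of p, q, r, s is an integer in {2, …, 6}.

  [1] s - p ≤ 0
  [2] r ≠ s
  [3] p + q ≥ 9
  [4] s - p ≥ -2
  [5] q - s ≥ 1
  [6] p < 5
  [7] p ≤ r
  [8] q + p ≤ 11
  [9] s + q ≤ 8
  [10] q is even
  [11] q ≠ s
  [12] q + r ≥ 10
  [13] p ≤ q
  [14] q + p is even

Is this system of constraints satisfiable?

Take p = 4, q = 6, r = 6, s = 2. Then constraint 1: s - p = -2; constraint 3: p + q = 10; constraint 4: s - p = -2, and every other listed constraint is also met.

Satisfiable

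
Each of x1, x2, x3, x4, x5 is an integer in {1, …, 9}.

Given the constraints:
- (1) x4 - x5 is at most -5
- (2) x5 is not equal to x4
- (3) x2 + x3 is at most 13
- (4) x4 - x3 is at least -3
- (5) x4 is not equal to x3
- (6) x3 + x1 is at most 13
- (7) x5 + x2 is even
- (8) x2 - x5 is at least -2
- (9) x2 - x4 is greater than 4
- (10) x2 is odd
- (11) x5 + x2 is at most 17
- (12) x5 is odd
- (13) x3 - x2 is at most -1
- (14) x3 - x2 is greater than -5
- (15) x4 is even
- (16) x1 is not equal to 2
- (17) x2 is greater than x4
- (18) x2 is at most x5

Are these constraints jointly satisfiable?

Setting (x1, x2, x3, x4, x5) = (7, 7, 3, 2, 7) satisfies everything: constraint 1: x4 - x5 = -5; constraint 3: x2 + x3 = 10; constraint 4: x4 - x3 = -1, and the others follow.

Satisfiable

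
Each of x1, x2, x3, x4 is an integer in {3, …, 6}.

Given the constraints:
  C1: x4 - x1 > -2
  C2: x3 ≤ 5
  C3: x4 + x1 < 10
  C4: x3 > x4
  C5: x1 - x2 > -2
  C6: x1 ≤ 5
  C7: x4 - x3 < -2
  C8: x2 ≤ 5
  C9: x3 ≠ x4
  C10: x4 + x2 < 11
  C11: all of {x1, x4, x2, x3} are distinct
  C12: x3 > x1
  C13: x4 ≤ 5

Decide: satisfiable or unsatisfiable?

Unsatisfiable

Constraints 2, 6, 8, and 13 confine each of x1, x4, x2, x3 to the 3 values {3, …, 5} (the domain already gives each ≥ 3).
Constraint 11 requires all 4 of them to be distinct, but only 3 values are available — impossible by the pigeonhole principle.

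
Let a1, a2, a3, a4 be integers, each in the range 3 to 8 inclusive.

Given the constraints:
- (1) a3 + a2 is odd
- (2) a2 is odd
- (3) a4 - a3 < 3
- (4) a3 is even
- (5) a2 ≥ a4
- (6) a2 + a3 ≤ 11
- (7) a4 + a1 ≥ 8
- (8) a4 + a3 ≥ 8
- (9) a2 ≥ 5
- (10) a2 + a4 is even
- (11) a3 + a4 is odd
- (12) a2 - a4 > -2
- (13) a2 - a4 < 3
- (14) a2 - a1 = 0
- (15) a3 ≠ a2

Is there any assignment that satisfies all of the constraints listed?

Satisfiable

Setting (a1, a2, a3, a4) = (5, 5, 4, 5) satisfies everything: constraint 3: a4 - a3 = 1; constraint 6: a2 + a3 = 9, and the others follow.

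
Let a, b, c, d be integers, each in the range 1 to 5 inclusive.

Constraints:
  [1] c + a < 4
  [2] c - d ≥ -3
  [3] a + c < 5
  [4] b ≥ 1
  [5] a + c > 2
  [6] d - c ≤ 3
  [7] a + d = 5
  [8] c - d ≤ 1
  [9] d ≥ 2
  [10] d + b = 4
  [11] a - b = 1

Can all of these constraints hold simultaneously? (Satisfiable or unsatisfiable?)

Satisfiable

The assignment a = 2, b = 1, c = 1, d = 3 works:
  constraint 1 holds since c + a = 3.
  constraint 2 holds since c - d = -2.
The rest check out directly.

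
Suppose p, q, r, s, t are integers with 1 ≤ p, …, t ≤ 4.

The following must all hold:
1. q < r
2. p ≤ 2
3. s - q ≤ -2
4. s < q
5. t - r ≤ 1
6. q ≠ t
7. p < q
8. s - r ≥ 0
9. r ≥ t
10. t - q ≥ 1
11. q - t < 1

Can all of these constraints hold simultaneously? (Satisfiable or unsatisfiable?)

Constraints 3, 5, 8, and 10 give s − r ≥ 0, r − t ≥ -1, t − q ≥ 1, q − s ≥ 2.
Adding all 4 inequalities: the left sides telescope to 0, and the right sides sum to 0 + (-1) + 1 + 2 = 2. So 0 ≥ 2, which is false.

Unsatisfiable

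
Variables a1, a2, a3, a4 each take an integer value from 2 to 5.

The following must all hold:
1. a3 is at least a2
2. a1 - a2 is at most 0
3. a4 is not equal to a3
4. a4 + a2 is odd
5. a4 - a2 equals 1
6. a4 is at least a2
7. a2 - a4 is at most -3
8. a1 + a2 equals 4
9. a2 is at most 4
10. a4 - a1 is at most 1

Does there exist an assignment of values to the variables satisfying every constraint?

Unsatisfiable

Constraints 2, 7, and 10 give a2 − a1 ≥ 0, a1 − a4 ≥ -1, a4 − a2 ≥ 3.
Adding all 3 inequalities: the left sides telescope to 0, and the right sides sum to 0 + (-1) + 3 = 2. So 0 ≥ 2, which is false.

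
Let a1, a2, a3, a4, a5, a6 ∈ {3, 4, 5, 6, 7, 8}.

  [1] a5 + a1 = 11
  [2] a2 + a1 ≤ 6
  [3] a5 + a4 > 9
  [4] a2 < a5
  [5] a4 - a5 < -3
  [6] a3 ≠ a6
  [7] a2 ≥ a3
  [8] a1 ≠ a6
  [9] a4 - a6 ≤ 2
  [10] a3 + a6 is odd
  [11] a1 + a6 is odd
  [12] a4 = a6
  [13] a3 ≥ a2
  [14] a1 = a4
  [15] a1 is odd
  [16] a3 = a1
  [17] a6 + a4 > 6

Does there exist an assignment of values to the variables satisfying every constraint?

From constraints 12, 14, and 16, a3 = a1 = a4 = a6, so a3 = a6. But constraint 6 says a3 ≠ a6. Contradiction.

Unsatisfiable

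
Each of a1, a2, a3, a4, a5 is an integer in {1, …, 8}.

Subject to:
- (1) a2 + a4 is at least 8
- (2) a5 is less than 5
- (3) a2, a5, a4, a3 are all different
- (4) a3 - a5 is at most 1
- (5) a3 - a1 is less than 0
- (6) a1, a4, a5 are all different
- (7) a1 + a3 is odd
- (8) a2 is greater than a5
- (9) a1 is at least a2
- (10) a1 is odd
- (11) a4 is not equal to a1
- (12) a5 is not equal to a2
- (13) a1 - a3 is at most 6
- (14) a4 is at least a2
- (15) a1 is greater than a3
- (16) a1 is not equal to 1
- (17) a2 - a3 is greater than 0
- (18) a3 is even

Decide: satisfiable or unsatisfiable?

Setting (a1, a2, a3, a4, a5) = (5, 3, 2, 6, 1) satisfies everything: constraint 1: a2 + a4 = 9; constraint 4: a3 - a5 = 1; constraint 5: a3 - a1 = -3, and the others follow.

Satisfiable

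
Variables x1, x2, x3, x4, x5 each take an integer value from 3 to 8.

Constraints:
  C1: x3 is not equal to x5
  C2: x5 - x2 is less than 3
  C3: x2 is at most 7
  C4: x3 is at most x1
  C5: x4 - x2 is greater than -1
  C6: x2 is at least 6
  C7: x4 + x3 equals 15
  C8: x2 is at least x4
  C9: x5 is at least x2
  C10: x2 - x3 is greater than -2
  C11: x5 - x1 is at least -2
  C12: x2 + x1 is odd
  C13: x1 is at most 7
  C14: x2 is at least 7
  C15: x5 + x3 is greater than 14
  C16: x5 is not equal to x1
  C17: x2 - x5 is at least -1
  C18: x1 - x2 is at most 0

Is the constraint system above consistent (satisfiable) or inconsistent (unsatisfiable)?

From constraints 3 and 8: x4 ≤ x2 ≤ 7. From constraints 4 and 13: x3 ≤ x1 ≤ 7. Hence x4 + x3 ≤ 14. But constraint 7 requires x4 + x3 = 15, and 15 > 14. Contradiction.

Unsatisfiable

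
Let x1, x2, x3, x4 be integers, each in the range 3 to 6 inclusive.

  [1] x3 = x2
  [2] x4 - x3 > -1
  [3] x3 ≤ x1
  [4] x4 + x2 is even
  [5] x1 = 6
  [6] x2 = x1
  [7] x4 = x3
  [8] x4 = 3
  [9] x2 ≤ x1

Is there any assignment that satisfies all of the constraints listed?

Unsatisfiable

Constraint 8 fixes x4 = 3 and constraint 5 fixes x1 = 6. Constraints 1, 6, and 7 give x4 = x3 = x2 = x1, so x4 = x1. But 3 ≠ 6 — contradiction.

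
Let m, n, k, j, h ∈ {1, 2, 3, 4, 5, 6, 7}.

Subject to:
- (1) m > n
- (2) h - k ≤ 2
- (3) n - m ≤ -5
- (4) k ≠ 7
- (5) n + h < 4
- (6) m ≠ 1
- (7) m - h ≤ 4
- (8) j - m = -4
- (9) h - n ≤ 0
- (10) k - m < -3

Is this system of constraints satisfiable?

Unsatisfiable

Constraints 3, 7, and 9 give n − h ≥ 0, h − m ≥ -4, m − n ≥ 5.
Adding all 3 inequalities: the left sides telescope to 0, and the right sides sum to 0 + (-4) + 5 = 1. So 0 ≥ 1, which is false.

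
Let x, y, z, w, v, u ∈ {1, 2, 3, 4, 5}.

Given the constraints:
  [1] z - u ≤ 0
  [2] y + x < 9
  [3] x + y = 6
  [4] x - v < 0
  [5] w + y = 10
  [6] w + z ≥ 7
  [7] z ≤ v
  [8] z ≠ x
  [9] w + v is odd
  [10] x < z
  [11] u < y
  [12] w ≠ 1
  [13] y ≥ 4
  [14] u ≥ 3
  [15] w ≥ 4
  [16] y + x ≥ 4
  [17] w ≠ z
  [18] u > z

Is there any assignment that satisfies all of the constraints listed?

Satisfiable

The assignment x = 1, y = 5, z = 3, w = 5, v = 4, u = 4 works:
  constraint 1 holds since z - u = -1.
  constraint 2 holds since y + x = 6.
  constraint 3 holds since x + y = 6.
The rest check out directly.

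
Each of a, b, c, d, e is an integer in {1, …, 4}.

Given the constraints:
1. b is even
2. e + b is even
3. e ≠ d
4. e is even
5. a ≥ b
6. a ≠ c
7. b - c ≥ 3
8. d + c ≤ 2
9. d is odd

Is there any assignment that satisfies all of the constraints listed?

The assignment a = 4, b = 4, c = 1, d = 1, e = 2 works:
  constraint 1 holds since b = 4 is even.
  constraint 7 holds since b - c = 3.
  constraint 8 holds since d + c = 2.
The rest check out directly.

Satisfiable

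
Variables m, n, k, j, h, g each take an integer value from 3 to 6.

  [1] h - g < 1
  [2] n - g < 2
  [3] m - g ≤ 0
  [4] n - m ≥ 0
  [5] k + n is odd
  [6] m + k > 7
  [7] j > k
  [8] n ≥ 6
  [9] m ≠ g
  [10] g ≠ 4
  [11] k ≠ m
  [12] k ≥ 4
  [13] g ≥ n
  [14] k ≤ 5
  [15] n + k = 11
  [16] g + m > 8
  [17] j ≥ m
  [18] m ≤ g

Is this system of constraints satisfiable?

Satisfiable

One satisfying assignment is m = 4, n = 6, k = 5, j = 6, h = 6, g = 6.
For the less obvious constraints — constraint 1: h - g = 0; constraint 2: n - g = 0 — and the others hold by inspection.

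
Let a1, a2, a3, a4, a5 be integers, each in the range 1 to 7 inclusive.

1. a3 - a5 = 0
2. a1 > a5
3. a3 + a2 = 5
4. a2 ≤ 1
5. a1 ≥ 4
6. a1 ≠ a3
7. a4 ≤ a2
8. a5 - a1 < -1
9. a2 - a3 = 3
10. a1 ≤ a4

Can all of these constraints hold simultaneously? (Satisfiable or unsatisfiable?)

Unsatisfiable

From constraints 5 and 10: a4 ≥ a1 and a1 ≥ 4, so a4 ≥ 4. From constraints 4 and 7: a4 ≤ a2 and a2 ≤ 1, so a4 ≤ 1. But 1 < 4, so no value of a4 works.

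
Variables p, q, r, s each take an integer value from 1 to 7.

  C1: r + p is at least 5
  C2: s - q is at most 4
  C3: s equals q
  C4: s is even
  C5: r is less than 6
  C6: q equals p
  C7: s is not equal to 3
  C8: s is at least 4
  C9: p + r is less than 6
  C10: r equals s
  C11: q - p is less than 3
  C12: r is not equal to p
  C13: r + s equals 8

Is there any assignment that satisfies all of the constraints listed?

Unsatisfiable

From constraints 3, 6, and 10, r = s = q = p, so r = p. But constraint 12 says r ≠ p. Contradiction.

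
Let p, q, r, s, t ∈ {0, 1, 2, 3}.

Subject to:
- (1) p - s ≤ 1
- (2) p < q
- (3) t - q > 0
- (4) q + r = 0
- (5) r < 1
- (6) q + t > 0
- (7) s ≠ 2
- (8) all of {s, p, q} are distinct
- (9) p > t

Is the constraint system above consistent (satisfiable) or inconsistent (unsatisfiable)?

Unsatisfiable

Constraints 2, 3, and 9 give q < t, t < p, p < q. Chaining: q < t < p < q, which forces q < q — impossible.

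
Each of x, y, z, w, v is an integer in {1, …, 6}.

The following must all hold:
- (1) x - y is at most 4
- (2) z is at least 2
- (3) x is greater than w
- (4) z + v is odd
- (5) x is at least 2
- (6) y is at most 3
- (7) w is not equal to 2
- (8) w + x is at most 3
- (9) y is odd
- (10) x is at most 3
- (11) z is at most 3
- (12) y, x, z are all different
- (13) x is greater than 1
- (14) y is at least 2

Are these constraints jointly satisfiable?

Unsatisfiable

Constraints 2, 5, 6, 10, 11, and 14 confine each of y, x, z to the 2 values {2, 3}.
Constraint 12 requires all 3 of them to be distinct, but only 2 values are available — impossible by the pigeonhole principle.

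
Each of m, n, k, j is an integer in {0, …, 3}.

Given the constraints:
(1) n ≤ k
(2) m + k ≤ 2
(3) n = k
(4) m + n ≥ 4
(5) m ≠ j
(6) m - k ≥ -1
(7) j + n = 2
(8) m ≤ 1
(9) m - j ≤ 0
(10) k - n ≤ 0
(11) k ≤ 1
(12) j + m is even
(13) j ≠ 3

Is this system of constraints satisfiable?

From constraint 8: m ≤ 1. From constraints 1 and 11: n ≤ k ≤ 1. Hence m + n ≤ 2. But constraint 4 requires m + n ≥ 4, and 4 > 2. Contradiction.

Unsatisfiable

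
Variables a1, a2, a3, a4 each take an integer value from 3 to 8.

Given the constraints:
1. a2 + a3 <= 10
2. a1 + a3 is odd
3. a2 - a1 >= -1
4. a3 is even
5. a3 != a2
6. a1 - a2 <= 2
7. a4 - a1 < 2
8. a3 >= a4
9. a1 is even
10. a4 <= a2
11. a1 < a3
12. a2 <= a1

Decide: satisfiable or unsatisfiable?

Constraint 9 makes a1 even and constraint 4 makes a3 even, so a1 + a3 must be even. Constraint 2 says a1 + a3 is odd — contradiction.

Unsatisfiable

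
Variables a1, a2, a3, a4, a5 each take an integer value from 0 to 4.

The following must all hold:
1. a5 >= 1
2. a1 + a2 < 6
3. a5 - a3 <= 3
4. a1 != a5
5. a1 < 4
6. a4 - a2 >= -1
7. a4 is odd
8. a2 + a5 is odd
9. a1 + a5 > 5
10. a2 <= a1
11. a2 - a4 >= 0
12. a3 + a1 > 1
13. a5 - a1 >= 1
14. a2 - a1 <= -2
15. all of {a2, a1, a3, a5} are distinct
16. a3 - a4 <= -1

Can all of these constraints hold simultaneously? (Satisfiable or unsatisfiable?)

Constraints 3, 11, 13, 14, and 16 give a5 − a1 ≥ 1, a1 − a2 ≥ 2, a2 − a4 ≥ 0, a4 − a3 ≥ 1, a3 − a5 ≥ -3.
Adding all 5 inequalities: the left sides telescope to 0, and the right sides sum to 1 + 2 + 0 + 1 + (-3) = 1. So 0 ≥ 1, which is false.

Unsatisfiable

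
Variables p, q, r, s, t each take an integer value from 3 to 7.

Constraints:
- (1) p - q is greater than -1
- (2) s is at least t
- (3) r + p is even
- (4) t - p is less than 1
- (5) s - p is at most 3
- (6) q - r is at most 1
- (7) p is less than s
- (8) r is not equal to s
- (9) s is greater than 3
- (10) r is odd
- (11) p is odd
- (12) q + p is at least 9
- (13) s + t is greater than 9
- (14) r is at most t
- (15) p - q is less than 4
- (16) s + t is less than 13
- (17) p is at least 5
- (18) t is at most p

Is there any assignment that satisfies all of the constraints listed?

One satisfying assignment is p = 5, q = 4, r = 3, s = 7, t = 4.
For the less obvious constraints — constraint 1: p - q = 1; constraint 4: t - p = -1; constraint 5: s - p = 2 — and the others hold by inspection.

Satisfiable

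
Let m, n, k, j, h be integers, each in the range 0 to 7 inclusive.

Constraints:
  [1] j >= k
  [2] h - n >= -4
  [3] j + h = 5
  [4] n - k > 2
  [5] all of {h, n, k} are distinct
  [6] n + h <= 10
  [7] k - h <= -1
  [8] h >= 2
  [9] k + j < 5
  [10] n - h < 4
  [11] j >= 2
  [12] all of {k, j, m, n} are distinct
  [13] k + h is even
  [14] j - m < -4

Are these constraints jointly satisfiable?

Satisfiable

Try m = 7, n = 4, k = 1, j = 2, h = 3.
Check constraint 2: h - n = -1; constraint 3: j + h = 5. The remaining constraints are straightforward to verify.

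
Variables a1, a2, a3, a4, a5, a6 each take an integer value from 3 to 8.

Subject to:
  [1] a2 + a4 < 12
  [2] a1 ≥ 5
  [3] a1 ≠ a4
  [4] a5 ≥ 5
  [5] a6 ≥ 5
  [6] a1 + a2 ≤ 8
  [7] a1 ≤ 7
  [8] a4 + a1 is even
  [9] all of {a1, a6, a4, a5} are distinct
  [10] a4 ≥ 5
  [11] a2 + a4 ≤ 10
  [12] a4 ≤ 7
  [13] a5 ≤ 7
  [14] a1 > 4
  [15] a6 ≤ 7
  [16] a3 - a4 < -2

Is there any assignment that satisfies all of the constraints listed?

Constraints 2, 4, 5, 7, 10, 12, 13, and 15 confine each of a1, a6, a4, a5 to the 3 values {5, …, 7}.
Constraint 9 requires all 4 of them to be distinct, but only 3 values are available — impossible by the pigeonhole principle.

Unsatisfiable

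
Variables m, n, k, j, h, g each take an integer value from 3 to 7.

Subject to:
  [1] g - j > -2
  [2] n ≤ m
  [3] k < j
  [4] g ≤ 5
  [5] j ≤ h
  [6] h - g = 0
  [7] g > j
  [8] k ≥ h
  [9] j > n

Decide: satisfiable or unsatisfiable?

Constraints 3, 5, and 8 give h ≤ k, k < j, j ≤ h. Chaining: h ≤ k < j ≤ h, which forces h < h — impossible.

Unsatisfiable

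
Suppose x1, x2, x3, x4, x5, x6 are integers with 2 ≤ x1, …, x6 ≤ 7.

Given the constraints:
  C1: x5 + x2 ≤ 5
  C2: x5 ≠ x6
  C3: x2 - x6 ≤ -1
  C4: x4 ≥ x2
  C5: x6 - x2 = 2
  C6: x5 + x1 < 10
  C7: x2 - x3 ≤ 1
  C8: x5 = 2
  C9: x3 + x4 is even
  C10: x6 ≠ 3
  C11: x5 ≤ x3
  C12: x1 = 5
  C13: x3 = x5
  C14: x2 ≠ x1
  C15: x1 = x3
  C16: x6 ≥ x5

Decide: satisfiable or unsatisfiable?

Constraint 12 fixes x1 = 5 and constraint 8 fixes x5 = 2. Constraints 13 and 15 give x1 = x3 = x5, so x1 = x5. But 5 ≠ 2 — contradiction.

Unsatisfiable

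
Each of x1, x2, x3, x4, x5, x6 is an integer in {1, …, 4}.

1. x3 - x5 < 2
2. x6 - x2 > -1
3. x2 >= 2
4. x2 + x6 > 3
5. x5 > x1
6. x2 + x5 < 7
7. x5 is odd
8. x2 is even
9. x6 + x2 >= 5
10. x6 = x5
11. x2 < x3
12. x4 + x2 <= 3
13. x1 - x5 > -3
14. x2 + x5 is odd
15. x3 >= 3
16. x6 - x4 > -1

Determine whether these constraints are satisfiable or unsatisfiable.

Try x1 = 1, x2 = 2, x3 = 4, x4 = 1, x5 = 3, x6 = 3.
Check constraint 1: x3 - x5 = 1; constraint 2: x6 - x2 = 1. The remaining constraints are straightforward to verify.

Satisfiable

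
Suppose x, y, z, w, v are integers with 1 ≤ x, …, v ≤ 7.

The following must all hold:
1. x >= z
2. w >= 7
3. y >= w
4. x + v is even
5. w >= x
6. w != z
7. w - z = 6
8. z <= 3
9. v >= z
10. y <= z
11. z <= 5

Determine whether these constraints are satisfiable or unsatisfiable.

Unsatisfiable

From constraints 2 and 3: y ≥ w and w ≥ 7, so y ≥ 7. From constraints 8 and 10: y ≤ z and z ≤ 3, so y ≤ 3. But 3 < 7, so no value of y works.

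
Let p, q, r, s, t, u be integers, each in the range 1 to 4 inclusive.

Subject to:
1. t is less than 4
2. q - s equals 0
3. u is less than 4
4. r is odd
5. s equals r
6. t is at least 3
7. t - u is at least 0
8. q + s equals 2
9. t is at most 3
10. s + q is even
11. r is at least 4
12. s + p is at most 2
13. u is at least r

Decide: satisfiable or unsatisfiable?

Unsatisfiable

From constraints 11 and 13: u ≥ r and r ≥ 4, so u ≥ 4. From constraint 3: u ≤ 3. But 3 < 4, so no value of u works.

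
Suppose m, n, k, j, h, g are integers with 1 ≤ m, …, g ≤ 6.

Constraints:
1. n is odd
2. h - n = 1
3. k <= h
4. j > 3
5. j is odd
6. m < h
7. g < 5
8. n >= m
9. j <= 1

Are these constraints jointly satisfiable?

From constraint 4: j ≥ 4. From constraint 9: j ≤ 1. But 1 < 4, so no value of j works.

Unsatisfiable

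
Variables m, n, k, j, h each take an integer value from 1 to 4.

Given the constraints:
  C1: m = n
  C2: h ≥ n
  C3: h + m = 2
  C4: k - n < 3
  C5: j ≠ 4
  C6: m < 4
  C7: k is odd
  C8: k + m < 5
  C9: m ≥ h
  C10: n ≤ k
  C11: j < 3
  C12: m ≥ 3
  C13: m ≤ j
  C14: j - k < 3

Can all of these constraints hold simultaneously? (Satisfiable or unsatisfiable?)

Unsatisfiable

From constraints 12 and 13: j ≥ m and m ≥ 3, so j ≥ 3. From constraint 11: j ≤ 2. But 2 < 3, so no value of j works.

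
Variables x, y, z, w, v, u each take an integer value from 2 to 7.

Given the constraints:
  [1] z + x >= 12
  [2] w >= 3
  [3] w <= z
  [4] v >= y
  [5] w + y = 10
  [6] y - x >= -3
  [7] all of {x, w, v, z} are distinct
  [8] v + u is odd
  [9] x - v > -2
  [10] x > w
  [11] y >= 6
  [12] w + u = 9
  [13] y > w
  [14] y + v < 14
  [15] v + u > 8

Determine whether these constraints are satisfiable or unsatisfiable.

Try x = 7, y = 6, z = 5, w = 4, v = 6, u = 5.
Check constraint 1: z + x = 12; constraint 5: w + y = 10. The remaining constraints are straightforward to verify.

Satisfiable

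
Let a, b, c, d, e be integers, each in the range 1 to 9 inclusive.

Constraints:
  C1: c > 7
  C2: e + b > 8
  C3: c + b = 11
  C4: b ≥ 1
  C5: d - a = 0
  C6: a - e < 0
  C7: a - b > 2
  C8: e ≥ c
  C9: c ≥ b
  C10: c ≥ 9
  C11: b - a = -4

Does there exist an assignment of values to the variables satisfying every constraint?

Setting (a, b, c, d, e) = (6, 2, 9, 6, 9) satisfies everything: constraint 2: e + b = 11; constraint 3: c + b = 11, and the others follow.

Satisfiable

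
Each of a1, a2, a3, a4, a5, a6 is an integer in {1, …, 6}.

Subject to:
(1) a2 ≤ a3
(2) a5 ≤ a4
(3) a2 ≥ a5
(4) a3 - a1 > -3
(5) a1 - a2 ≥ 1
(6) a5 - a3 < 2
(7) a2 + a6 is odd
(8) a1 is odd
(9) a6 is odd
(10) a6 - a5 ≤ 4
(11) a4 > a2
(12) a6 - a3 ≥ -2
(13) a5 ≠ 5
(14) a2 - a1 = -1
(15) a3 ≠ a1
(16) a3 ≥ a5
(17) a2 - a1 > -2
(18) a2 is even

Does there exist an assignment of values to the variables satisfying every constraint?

Satisfiable

One satisfying assignment is a1 = 5, a2 = 4, a3 = 4, a4 = 5, a5 = 3, a6 = 5.
For the less obvious constraints — constraint 4: a3 - a1 = -1; constraint 5: a1 - a2 = 1; constraint 6: a5 - a3 = -1 — and the others hold by inspection.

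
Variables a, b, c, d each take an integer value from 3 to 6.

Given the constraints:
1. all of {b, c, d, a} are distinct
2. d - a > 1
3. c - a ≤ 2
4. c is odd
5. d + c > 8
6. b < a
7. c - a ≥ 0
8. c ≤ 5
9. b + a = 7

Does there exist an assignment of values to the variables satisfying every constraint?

Take a = 4, b = 3, c = 5, d = 6. Then constraint 2: d - a = 2; constraint 3: c - a = 1, and every other listed constraint is also met.

Satisfiable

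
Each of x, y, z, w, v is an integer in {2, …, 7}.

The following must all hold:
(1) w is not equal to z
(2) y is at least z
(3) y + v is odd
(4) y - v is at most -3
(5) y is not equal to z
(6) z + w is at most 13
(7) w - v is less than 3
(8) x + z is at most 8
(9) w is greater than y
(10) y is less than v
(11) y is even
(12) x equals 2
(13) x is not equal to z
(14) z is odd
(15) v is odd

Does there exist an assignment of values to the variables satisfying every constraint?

Take x = 2, y = 4, z = 3, w = 7, v = 7. Then constraint 4: y - v = -3; constraint 6: z + w = 10, and every other listed constraint is also met.

Satisfiable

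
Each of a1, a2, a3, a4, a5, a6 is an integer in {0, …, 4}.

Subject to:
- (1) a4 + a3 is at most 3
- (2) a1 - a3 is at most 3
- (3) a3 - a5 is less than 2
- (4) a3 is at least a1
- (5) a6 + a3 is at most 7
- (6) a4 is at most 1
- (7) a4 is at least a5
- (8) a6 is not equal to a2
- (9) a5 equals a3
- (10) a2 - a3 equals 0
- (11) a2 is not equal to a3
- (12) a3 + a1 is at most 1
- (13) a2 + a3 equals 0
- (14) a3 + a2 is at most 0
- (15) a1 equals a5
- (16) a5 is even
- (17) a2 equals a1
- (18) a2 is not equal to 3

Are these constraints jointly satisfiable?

From constraints 9, 15, and 17, a2 = a1 = a5 = a3, so a2 = a3. But constraint 11 says a2 ≠ a3. Contradiction.

Unsatisfiable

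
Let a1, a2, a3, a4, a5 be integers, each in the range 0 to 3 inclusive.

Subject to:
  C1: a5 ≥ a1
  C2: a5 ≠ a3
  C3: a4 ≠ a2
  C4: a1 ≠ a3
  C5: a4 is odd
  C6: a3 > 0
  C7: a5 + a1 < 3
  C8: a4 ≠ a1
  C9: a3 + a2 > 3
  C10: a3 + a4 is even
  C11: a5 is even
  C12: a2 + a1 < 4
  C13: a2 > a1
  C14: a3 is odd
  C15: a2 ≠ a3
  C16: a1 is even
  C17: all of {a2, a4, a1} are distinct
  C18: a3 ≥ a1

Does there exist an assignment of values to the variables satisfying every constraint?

Satisfiable

Try a1 = 0, a2 = 2, a3 = 3, a4 = 3, a5 = 2.
Check constraint 7: a5 + a1 = 2; constraint 9: a3 + a2 = 5; constraint 12: a2 + a1 = 2. The remaining constraints are straightforward to verify.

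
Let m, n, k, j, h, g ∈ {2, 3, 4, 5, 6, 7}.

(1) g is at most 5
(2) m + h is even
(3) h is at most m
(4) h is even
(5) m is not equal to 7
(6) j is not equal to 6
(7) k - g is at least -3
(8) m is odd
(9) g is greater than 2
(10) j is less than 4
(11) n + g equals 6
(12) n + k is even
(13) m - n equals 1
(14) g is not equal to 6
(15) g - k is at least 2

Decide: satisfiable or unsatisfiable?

Unsatisfiable

Constraint 8 makes m odd and constraint 4 makes h even, so m + h must be odd. Constraint 2 says m + h is even — contradiction.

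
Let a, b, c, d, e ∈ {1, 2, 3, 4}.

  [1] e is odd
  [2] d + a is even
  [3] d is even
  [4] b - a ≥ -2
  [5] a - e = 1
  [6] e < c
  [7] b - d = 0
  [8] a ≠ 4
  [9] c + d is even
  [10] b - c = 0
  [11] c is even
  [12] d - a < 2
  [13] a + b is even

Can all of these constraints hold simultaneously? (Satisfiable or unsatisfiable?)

Try a = 2, b = 2, c = 2, d = 2, e = 1.
Check constraint 4: b - a = 0; constraint 5: a - e = 1. The remaining constraints are straightforward to verify.

Satisfiable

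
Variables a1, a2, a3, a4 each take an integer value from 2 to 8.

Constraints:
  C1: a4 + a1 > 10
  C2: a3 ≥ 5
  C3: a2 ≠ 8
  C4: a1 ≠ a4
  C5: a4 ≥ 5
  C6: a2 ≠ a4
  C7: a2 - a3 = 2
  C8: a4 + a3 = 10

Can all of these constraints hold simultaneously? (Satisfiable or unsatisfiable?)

Satisfiable

Take a1 = 6, a2 = 7, a3 = 5, a4 = 5. Then constraint 1: a4 + a1 = 11; constraint 7: a2 - a3 = 2, and every other listed constraint is also met.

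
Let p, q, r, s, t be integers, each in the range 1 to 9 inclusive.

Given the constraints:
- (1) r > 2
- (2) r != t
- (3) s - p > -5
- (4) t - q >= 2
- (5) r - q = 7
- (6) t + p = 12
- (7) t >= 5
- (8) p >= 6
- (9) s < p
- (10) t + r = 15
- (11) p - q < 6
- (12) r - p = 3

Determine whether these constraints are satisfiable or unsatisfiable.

Satisfiable

Take p = 6, q = 2, r = 9, s = 2, t = 6. Then constraint 3: s - p = -4; constraint 4: t - q = 4, and every other listed constraint is also met.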